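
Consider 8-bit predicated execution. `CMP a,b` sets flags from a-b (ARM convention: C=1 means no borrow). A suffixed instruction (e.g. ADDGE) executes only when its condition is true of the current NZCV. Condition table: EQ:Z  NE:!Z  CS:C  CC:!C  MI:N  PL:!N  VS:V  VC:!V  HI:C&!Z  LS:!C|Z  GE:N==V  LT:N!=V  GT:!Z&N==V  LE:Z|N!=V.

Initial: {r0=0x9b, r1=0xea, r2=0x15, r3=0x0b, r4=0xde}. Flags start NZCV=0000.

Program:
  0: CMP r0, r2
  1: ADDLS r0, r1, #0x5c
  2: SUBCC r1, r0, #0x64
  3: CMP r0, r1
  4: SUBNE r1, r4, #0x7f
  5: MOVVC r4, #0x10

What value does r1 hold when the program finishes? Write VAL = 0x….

[0] flags=1010 → (cmp)
[1] flags=1010 LS?F → skip
[2] flags=1010 CC?F → skip
[3] flags=1000 → (cmp)
[4] flags=1000 NE?T → r1=0x5f
[5] flags=1000 VC?T → r4=0x10

VAL = 0x5f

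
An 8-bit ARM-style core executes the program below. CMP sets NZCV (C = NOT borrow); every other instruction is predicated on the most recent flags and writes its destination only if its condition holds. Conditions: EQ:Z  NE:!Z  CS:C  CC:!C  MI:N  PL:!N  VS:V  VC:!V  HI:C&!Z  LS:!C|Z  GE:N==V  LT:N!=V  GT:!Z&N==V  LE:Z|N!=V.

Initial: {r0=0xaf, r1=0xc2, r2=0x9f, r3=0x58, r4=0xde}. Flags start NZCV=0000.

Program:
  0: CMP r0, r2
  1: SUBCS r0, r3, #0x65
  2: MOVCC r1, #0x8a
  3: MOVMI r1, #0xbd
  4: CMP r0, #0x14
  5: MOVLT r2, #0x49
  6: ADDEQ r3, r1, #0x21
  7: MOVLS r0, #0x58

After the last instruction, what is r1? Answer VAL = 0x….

0: ✓ CMP  NZCV=0010
1: ✓ SUBCS  r0←0xf3
2: · MOVCC
3: · MOVMI
4: ✓ CMP  NZCV=1010
5: ✓ MOVLT  r2←0x49
6: · ADDEQ
7: · MOVLS

VAL = 0xc2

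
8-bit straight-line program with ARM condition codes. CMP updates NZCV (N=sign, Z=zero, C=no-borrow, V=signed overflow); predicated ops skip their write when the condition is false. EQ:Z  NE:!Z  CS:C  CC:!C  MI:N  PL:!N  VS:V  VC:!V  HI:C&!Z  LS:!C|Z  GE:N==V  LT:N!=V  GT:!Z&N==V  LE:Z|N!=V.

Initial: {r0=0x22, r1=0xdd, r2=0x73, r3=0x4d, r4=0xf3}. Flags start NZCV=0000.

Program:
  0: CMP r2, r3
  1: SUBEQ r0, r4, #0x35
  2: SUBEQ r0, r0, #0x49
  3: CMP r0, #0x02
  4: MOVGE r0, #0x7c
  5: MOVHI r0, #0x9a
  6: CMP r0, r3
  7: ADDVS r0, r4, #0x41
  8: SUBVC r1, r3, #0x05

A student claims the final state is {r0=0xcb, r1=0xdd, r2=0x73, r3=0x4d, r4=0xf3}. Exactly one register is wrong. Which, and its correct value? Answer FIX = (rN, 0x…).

0: ✓ CMP  NZCV=0010
1: · SUBEQ
2: · SUBEQ
3: ✓ CMP  NZCV=0010
4: ✓ MOVGE  r0←0x7c
5: ✓ MOVHI  r0←0x9a
6: ✓ CMP  NZCV=0011
7: ✓ ADDVS  r0←0x34
8: · SUBVC

FIX = (r0, 0x34)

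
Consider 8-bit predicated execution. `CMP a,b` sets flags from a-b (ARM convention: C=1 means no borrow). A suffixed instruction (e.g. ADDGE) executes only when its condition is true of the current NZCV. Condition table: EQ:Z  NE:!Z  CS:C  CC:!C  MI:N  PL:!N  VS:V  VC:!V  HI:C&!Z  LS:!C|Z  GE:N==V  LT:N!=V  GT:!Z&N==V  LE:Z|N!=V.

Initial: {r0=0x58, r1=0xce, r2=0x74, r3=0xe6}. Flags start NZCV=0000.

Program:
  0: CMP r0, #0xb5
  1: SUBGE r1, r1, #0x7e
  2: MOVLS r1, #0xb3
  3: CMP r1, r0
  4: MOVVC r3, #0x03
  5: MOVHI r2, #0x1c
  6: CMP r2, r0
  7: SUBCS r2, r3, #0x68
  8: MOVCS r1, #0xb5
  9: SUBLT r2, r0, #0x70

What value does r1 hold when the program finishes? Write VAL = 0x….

[0] flags=1001 → (cmp)
[1] flags=1001 GE?T → r1=0x50
[2] flags=1001 LS?T → r1=0xb3
[3] flags=0011 → (cmp)
[4] flags=0011 VC?F → skip
[5] flags=0011 HI?T → r2=0x1c
[6] flags=1000 → (cmp)
[7] flags=1000 CS?F → skip
[8] flags=1000 CS?F → skip
[9] flags=1000 LT?T → r2=0xe8

VAL = 0xb3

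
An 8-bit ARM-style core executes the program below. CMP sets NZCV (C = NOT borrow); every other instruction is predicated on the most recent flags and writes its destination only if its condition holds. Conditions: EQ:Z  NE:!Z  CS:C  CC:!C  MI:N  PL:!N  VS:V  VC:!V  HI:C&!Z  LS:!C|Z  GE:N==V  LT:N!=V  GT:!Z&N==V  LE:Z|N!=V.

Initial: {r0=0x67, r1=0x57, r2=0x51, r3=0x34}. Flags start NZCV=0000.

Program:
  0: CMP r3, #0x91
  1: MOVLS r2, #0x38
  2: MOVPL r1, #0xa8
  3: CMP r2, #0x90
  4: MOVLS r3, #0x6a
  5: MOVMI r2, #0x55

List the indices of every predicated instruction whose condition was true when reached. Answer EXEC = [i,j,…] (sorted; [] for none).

0: ✓ CMP  NZCV=1001
1: ✓ MOVLS  r2←0x38
2: · MOVPL
3: ✓ CMP  NZCV=1001
4: ✓ MOVLS  r3←0x6a
5: ✓ MOVMI  r2←0x55

EXEC = [1,4,5]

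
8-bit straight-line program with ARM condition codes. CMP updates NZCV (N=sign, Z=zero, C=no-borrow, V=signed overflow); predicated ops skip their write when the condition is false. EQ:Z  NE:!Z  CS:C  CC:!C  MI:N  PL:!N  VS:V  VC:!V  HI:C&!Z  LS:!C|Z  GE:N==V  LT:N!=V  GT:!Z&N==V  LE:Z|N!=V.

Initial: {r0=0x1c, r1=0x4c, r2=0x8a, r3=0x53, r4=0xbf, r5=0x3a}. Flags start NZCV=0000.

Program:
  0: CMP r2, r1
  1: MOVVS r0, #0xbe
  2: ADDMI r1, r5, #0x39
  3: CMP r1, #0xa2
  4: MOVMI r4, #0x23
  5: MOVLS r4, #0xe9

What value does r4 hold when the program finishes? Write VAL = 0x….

[0] flags=0011 → (cmp)
[1] flags=0011 VS?T → r0=0xbe
[2] flags=0011 MI?F → skip
[3] flags=1001 → (cmp)
[4] flags=1001 MI?T → r4=0x23
[5] flags=1001 LS?T → r4=0xe9

VAL = 0xe9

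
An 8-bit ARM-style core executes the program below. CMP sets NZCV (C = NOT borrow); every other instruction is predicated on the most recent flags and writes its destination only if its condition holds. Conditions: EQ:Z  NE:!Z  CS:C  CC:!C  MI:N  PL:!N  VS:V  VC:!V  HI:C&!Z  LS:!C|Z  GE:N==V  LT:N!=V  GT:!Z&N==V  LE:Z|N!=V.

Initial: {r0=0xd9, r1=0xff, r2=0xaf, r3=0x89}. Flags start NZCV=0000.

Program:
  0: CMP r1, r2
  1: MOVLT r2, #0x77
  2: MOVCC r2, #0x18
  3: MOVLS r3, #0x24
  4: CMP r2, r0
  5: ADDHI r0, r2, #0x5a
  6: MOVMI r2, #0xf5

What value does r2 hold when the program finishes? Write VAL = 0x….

0: ✓ CMP  NZCV=0010
1: · MOVLT
2: · MOVCC
3: · MOVLS
4: ✓ CMP  NZCV=1000
5: · ADDHI
6: ✓ MOVMI  r2←0xf5

VAL = 0xf5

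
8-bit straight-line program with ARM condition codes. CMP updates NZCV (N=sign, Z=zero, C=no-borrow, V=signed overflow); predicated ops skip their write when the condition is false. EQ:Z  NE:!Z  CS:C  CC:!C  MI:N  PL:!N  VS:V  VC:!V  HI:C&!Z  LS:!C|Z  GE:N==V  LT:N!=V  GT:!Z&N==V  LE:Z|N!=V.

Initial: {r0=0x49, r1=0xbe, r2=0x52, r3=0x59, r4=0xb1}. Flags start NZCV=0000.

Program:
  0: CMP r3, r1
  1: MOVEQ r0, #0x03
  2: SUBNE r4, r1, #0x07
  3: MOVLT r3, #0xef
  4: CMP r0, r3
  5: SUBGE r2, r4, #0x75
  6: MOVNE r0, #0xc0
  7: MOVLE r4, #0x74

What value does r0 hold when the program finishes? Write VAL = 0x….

VAL = 0xc0

0: ✓ CMP  NZCV=1001
1: · MOVEQ
2: ✓ SUBNE  r4←0xb7
3: · MOVLT
4: ✓ CMP  NZCV=1000
5: · SUBGE
6: ✓ MOVNE  r0←0xc0
7: ✓ MOVLE  r4←0x74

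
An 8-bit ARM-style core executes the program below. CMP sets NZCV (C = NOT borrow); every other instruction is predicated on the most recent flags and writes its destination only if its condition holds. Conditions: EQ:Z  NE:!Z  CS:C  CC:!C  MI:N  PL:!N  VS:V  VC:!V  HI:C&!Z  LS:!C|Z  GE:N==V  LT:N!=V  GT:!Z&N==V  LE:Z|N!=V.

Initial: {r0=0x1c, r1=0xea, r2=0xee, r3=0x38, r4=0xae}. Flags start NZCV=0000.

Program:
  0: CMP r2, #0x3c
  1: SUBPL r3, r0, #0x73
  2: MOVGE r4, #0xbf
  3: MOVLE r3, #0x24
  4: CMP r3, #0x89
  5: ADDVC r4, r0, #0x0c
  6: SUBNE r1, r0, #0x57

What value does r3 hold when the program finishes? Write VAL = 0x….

[0] flags=1010 → (cmp)
[1] flags=1010 PL?F → skip
[2] flags=1010 GE?F → skip
[3] flags=1010 LE?T → r3=0x24
[4] flags=1001 → (cmp)
[5] flags=1001 VC?F → skip
[6] flags=1001 NE?T → r1=0xc5

VAL = 0x24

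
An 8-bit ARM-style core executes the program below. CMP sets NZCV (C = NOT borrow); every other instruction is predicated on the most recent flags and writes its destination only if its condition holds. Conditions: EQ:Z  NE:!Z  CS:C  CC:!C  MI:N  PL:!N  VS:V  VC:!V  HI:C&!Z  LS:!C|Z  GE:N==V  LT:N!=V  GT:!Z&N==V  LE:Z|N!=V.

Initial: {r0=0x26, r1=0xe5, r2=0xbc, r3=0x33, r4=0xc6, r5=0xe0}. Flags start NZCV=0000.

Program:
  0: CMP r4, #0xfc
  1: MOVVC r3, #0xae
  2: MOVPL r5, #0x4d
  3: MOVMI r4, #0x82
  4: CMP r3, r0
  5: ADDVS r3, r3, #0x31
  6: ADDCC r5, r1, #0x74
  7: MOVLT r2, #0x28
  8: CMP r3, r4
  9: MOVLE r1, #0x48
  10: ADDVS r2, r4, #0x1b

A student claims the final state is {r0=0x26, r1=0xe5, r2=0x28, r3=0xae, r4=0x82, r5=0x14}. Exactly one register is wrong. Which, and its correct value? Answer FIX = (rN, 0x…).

FIX = (r5, 0xe0)

0: ✓ CMP  NZCV=1000
1: ✓ MOVVC  r3←0xae
2: · MOVPL
3: ✓ MOVMI  r4←0x82
4: ✓ CMP  NZCV=1010
5: · ADDVS
6: · ADDCC
7: ✓ MOVLT  r2←0x28
8: ✓ CMP  NZCV=0010
9: · MOVLE
10: · ADDVS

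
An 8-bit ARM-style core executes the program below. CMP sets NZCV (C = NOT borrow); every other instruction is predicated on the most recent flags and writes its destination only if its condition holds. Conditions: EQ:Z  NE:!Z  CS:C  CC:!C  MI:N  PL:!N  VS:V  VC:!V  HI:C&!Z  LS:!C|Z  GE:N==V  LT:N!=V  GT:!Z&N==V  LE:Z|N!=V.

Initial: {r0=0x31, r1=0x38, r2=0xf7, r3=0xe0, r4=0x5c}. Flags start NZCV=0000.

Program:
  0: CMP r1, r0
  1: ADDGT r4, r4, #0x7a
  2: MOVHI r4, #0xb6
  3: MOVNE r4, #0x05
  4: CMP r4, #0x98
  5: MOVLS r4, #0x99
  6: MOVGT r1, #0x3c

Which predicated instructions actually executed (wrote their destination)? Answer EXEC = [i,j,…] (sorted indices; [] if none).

0: ✓ CMP  NZCV=0010
1: ✓ ADDGT  r4←0xd6
2: ✓ MOVHI  r4←0xb6
3: ✓ MOVNE  r4←0x05
4: ✓ CMP  NZCV=0000
5: ✓ MOVLS  r4←0x99
6: ✓ MOVGT  r1←0x3c

EXEC = [1,2,3,5,6]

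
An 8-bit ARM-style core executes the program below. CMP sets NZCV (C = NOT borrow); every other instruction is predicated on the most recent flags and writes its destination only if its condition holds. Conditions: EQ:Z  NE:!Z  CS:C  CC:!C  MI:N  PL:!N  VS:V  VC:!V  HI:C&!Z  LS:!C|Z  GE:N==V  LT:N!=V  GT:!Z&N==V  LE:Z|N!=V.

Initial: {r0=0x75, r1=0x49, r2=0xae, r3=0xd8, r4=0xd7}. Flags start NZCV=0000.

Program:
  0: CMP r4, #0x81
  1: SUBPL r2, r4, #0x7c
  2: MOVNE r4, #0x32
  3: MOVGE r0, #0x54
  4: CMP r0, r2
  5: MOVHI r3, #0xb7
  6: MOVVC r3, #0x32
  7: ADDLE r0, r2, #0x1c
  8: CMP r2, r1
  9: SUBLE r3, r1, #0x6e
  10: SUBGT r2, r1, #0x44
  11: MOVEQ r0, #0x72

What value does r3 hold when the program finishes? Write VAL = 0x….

VAL = 0x32

0: ✓ CMP  NZCV=0010
1: ✓ SUBPL  r2←0x5b
2: ✓ MOVNE  r4←0x32
3: ✓ MOVGE  r0←0x54
4: ✓ CMP  NZCV=1000
5: · MOVHI
6: ✓ MOVVC  r3←0x32
7: ✓ ADDLE  r0←0x77
8: ✓ CMP  NZCV=0010
9: · SUBLE
10: ✓ SUBGT  r2←0x05
11: · MOVEQ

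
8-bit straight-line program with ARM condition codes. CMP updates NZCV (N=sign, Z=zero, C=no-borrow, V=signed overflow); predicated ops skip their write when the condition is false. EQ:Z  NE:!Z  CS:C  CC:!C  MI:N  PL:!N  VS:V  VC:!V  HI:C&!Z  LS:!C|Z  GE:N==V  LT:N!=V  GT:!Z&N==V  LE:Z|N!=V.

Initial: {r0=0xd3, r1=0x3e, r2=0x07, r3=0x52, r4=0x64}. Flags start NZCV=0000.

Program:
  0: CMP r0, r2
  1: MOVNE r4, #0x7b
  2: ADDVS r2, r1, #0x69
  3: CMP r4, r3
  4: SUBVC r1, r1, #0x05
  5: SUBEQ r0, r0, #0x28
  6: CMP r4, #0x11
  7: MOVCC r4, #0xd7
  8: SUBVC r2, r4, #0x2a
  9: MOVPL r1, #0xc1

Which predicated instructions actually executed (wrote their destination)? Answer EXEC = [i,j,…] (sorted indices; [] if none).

[0] flags=1010 → (cmp)
[1] flags=1010 NE?T → r4=0x7b
[2] flags=1010 VS?F → skip
[3] flags=0010 → (cmp)
[4] flags=0010 VC?T → r1=0x39
[5] flags=0010 EQ?F → skip
[6] flags=0010 → (cmp)
[7] flags=0010 CC?F → skip
[8] flags=0010 VC?T → r2=0x51
[9] flags=0010 PL?T → r1=0xc1

EXEC = [1,4,8,9]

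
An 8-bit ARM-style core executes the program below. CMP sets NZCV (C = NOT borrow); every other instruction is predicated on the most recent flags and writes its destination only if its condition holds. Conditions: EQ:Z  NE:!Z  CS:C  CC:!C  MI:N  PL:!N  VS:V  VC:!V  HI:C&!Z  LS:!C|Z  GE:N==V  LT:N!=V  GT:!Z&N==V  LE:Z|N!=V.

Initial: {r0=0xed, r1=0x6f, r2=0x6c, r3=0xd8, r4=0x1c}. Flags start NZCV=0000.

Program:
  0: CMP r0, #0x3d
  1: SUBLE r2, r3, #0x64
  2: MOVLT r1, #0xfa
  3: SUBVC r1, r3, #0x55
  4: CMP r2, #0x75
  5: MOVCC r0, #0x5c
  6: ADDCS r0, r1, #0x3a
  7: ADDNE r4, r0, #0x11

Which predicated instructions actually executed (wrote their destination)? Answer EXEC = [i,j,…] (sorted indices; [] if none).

[0] flags=1010 → (cmp)
[1] flags=1010 LE?T → r2=0x74
[2] flags=1010 LT?T → r1=0xfa
[3] flags=1010 VC?T → r1=0x83
[4] flags=1000 → (cmp)
[5] flags=1000 CC?T → r0=0x5c
[6] flags=1000 CS?F → skip
[7] flags=1000 NE?T → r4=0x6d

EXEC = [1,2,3,5,7]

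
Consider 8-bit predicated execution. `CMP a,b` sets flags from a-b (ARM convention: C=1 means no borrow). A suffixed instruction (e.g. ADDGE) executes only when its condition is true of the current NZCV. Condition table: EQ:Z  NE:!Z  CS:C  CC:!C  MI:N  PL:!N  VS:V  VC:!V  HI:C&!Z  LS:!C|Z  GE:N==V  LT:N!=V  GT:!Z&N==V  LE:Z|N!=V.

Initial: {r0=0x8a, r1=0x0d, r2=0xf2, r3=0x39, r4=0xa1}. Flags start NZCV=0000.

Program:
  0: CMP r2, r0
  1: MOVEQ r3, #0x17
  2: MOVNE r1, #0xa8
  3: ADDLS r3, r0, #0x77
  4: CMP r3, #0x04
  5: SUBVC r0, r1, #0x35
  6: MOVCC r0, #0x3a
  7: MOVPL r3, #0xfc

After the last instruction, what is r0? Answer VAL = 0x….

VAL = 0x73

[0] flags=0010 → (cmp)
[1] flags=0010 EQ?F → skip
[2] flags=0010 NE?T → r1=0xa8
[3] flags=0010 LS?F → skip
[4] flags=0010 → (cmp)
[5] flags=0010 VC?T → r0=0x73
[6] flags=0010 CC?F → skip
[7] flags=0010 PL?T → r3=0xfc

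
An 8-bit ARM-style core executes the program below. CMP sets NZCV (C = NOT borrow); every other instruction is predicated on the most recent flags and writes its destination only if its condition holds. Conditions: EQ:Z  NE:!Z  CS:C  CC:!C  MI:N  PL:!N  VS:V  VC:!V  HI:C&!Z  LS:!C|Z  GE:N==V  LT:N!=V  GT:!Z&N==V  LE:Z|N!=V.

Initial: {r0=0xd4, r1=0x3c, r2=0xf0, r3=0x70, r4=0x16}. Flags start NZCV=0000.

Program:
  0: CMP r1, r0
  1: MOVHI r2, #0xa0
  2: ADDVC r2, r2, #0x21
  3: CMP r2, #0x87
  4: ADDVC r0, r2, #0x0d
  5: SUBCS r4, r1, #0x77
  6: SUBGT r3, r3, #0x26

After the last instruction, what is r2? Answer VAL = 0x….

0: ✓ CMP  NZCV=0000
1: · MOVHI
2: ✓ ADDVC  r2←0x11
3: ✓ CMP  NZCV=1001
4: · ADDVC
5: · SUBCS
6: ✓ SUBGT  r3←0x4a

VAL = 0x11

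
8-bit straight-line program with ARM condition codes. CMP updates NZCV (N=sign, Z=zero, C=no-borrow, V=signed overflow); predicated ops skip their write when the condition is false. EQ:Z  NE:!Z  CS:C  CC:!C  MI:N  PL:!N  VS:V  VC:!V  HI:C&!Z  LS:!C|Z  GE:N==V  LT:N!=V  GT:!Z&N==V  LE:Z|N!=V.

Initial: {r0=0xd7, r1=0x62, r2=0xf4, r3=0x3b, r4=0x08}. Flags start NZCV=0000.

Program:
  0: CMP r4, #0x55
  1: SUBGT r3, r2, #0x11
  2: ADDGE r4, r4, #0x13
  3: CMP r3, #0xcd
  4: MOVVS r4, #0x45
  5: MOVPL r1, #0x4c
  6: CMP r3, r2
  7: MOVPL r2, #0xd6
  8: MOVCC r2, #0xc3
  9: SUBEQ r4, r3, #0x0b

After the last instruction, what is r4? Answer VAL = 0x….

VAL = 0x08

0: ✓ CMP  NZCV=1000
1: · SUBGT
2: · ADDGE
3: ✓ CMP  NZCV=0000
4: · MOVVS
5: ✓ MOVPL  r1←0x4c
6: ✓ CMP  NZCV=0000
7: ✓ MOVPL  r2←0xd6
8: ✓ MOVCC  r2←0xc3
9: · SUBEQ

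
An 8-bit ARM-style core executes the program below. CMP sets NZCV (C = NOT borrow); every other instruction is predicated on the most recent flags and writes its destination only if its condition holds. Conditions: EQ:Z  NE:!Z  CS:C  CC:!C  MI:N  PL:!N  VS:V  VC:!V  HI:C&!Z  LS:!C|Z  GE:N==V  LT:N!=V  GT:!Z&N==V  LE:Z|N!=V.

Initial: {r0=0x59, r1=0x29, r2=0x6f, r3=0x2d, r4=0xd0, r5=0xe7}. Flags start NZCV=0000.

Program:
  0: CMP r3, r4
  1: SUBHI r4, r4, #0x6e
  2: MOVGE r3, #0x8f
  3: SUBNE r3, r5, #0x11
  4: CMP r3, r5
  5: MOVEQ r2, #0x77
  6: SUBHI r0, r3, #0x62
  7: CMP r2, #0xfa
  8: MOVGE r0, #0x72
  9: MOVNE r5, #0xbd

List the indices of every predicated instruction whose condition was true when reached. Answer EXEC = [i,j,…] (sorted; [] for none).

EXEC = [2,3,8,9]

[0] flags=0000 → (cmp)
[1] flags=0000 HI?F → skip
[2] flags=0000 GE?T → r3=0x8f
[3] flags=0000 NE?T → r3=0xd6
[4] flags=1000 → (cmp)
[5] flags=1000 EQ?F → skip
[6] flags=1000 HI?F → skip
[7] flags=0000 → (cmp)
[8] flags=0000 GE?T → r0=0x72
[9] flags=0000 NE?T → r5=0xbd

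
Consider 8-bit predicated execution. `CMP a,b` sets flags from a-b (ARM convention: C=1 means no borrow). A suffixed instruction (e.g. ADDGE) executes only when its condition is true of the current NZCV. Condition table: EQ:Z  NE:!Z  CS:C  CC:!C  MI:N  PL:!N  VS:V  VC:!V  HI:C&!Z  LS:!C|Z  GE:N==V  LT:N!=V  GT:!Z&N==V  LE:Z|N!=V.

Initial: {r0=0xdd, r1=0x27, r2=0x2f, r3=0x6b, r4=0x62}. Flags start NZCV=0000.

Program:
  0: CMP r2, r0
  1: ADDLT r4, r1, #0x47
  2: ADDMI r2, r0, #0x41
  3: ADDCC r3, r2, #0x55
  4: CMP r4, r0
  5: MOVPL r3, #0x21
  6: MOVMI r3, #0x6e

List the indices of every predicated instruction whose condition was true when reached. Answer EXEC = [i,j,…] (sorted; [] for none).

[0] flags=0000 → (cmp)
[1] flags=0000 LT?F → skip
[2] flags=0000 MI?F → skip
[3] flags=0000 CC?T → r3=0x84
[4] flags=1001 → (cmp)
[5] flags=1001 PL?F → skip
[6] flags=1001 MI?T → r3=0x6e

EXEC = [3,6]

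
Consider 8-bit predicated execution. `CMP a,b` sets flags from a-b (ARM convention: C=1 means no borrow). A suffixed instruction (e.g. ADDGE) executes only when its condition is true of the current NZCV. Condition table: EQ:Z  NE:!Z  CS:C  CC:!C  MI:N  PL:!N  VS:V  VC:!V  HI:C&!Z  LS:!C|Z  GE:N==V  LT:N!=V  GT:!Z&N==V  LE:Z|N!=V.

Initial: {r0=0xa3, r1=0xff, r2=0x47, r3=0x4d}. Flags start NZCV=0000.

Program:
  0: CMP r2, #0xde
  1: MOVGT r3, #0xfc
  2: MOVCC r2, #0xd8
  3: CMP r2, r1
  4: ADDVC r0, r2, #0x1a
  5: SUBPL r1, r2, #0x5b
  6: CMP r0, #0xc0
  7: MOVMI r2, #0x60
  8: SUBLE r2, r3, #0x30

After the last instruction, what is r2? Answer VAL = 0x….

VAL = 0xd8

[0] flags=0000 → (cmp)
[1] flags=0000 GT?T → r3=0xfc
[2] flags=0000 CC?T → r2=0xd8
[3] flags=1000 → (cmp)
[4] flags=1000 VC?T → r0=0xf2
[5] flags=1000 PL?F → skip
[6] flags=0010 → (cmp)
[7] flags=0010 MI?F → skip
[8] flags=0010 LE?F → skip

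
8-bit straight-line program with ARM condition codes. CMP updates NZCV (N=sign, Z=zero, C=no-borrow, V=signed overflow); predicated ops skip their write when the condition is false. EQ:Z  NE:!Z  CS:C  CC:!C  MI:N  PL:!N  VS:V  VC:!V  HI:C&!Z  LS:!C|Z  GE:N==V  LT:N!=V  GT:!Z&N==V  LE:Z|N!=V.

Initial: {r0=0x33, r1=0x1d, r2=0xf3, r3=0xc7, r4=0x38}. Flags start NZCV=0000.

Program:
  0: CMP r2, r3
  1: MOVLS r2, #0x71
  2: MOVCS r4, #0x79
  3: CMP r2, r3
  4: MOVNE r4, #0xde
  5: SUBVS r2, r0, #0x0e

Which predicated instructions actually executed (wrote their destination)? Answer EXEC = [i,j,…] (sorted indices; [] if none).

0: ✓ CMP  NZCV=0010
1: · MOVLS
2: ✓ MOVCS  r4←0x79
3: ✓ CMP  NZCV=0010
4: ✓ MOVNE  r4←0xde
5: · SUBVS

EXEC = [2,4]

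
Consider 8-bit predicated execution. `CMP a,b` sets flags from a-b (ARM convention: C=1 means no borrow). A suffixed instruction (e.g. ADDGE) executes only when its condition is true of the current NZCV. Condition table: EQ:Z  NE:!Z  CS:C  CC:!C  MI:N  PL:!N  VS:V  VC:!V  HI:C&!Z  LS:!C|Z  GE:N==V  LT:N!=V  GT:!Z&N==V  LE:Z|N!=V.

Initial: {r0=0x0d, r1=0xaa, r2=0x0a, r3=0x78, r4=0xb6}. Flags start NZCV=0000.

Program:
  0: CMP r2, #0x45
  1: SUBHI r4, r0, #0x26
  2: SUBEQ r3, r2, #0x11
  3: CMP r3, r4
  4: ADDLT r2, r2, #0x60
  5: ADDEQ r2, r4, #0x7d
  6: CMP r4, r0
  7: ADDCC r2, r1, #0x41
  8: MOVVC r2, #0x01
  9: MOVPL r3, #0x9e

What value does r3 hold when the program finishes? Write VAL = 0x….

0: ✓ CMP  NZCV=1000
1: · SUBHI
2: · SUBEQ
3: ✓ CMP  NZCV=1001
4: · ADDLT
5: · ADDEQ
6: ✓ CMP  NZCV=1010
7: · ADDCC
8: ✓ MOVVC  r2←0x01
9: · MOVPL

VAL = 0x78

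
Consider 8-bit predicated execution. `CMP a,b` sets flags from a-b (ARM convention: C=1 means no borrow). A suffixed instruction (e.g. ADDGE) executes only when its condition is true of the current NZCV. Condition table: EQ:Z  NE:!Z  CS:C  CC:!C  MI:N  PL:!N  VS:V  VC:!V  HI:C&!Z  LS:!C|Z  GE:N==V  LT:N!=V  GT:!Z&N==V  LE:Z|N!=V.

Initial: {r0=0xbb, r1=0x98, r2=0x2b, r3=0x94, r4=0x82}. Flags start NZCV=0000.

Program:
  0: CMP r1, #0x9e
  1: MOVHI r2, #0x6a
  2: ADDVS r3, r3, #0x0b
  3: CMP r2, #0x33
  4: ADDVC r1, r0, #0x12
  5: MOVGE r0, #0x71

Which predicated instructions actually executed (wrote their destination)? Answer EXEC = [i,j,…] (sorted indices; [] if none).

EXEC = [4]

0: ✓ CMP  NZCV=1000
1: · MOVHI
2: · ADDVS
3: ✓ CMP  NZCV=1000
4: ✓ ADDVC  r1←0xcd
5: · MOVGE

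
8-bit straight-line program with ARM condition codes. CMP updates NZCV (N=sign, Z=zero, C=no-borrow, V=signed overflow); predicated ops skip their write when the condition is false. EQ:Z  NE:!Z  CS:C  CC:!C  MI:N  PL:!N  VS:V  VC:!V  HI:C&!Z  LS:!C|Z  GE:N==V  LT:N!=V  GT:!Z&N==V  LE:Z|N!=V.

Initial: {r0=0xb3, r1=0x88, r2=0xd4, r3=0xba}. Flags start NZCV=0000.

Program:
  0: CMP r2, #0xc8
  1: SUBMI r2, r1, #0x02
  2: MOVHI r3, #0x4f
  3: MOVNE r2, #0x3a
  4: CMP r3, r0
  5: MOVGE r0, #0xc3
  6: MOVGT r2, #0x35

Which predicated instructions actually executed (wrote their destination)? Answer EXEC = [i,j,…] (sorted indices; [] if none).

EXEC = [2,3,5,6]

0: ✓ CMP  NZCV=0010
1: · SUBMI
2: ✓ MOVHI  r3←0x4f
3: ✓ MOVNE  r2←0x3a
4: ✓ CMP  NZCV=1001
5: ✓ MOVGE  r0←0xc3
6: ✓ MOVGT  r2←0x35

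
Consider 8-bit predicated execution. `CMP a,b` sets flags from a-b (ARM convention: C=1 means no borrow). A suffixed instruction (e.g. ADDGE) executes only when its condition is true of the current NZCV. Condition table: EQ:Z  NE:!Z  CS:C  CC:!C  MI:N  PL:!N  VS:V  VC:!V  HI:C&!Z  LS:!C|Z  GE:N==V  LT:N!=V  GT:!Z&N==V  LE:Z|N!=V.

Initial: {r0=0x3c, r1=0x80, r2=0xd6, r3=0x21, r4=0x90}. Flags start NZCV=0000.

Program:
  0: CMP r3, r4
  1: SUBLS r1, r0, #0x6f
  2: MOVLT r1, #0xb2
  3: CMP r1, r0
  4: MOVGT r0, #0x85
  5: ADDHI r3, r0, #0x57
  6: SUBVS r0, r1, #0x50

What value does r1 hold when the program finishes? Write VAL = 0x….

VAL = 0xcd

[0] flags=1001 → (cmp)
[1] flags=1001 LS?T → r1=0xcd
[2] flags=1001 LT?F → skip
[3] flags=1010 → (cmp)
[4] flags=1010 GT?F → skip
[5] flags=1010 HI?T → r3=0x93
[6] flags=1010 VS?F → skip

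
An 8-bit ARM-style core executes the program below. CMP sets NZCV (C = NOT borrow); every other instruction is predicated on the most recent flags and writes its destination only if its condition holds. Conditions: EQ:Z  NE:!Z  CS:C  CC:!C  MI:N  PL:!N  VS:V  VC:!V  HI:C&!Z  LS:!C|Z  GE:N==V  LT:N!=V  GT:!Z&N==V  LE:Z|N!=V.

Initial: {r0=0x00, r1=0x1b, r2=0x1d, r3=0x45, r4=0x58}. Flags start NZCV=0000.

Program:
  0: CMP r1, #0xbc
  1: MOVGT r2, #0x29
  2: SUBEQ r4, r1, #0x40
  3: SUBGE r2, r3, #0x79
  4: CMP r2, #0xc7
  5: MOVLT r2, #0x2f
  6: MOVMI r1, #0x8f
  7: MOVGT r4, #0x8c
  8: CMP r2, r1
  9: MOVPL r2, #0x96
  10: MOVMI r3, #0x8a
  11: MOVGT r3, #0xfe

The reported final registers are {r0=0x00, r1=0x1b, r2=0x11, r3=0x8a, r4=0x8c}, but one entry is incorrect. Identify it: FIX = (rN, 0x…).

0: ✓ CMP  NZCV=0000
1: ✓ MOVGT  r2←0x29
2: · SUBEQ
3: ✓ SUBGE  r2←0xcc
4: ✓ CMP  NZCV=0010
5: · MOVLT
6: · MOVMI
7: ✓ MOVGT  r4←0x8c
8: ✓ CMP  NZCV=1010
9: · MOVPL
10: ✓ MOVMI  r3←0x8a
11: · MOVGT

FIX = (r2, 0xcc)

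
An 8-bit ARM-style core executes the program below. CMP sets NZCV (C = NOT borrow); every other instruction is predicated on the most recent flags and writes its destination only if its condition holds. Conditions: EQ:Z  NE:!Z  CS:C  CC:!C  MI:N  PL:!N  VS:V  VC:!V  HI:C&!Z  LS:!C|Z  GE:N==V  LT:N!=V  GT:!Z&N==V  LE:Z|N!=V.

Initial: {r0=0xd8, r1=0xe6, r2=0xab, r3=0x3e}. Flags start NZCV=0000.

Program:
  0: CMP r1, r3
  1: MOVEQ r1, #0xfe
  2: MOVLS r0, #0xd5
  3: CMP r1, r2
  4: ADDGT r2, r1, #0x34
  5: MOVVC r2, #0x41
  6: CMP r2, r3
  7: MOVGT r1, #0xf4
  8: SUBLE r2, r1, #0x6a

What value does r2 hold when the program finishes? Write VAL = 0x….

VAL = 0x41

[0] flags=1010 → (cmp)
[1] flags=1010 EQ?F → skip
[2] flags=1010 LS?F → skip
[3] flags=0010 → (cmp)
[4] flags=0010 GT?T → r2=0x1a
[5] flags=0010 VC?T → r2=0x41
[6] flags=0010 → (cmp)
[7] flags=0010 GT?T → r1=0xf4
[8] flags=0010 LE?F → skip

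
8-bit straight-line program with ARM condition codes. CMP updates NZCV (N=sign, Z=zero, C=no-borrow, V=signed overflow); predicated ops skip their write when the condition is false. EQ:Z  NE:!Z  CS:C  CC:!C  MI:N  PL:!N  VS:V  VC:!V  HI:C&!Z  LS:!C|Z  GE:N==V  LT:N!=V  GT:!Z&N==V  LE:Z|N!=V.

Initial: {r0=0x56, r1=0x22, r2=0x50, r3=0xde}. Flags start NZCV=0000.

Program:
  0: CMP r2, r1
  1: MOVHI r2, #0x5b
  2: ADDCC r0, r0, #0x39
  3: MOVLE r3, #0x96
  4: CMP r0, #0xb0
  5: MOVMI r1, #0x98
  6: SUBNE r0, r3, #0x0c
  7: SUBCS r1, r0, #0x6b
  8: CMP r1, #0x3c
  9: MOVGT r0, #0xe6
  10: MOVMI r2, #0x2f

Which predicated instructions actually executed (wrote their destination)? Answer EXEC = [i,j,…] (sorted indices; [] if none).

EXEC = [1,5,6]

[0] flags=0010 → (cmp)
[1] flags=0010 HI?T → r2=0x5b
[2] flags=0010 CC?F → skip
[3] flags=0010 LE?F → skip
[4] flags=1001 → (cmp)
[5] flags=1001 MI?T → r1=0x98
[6] flags=1001 NE?T → r0=0xd2
[7] flags=1001 CS?F → skip
[8] flags=0011 → (cmp)
[9] flags=0011 GT?F → skip
[10] flags=0011 MI?F → skip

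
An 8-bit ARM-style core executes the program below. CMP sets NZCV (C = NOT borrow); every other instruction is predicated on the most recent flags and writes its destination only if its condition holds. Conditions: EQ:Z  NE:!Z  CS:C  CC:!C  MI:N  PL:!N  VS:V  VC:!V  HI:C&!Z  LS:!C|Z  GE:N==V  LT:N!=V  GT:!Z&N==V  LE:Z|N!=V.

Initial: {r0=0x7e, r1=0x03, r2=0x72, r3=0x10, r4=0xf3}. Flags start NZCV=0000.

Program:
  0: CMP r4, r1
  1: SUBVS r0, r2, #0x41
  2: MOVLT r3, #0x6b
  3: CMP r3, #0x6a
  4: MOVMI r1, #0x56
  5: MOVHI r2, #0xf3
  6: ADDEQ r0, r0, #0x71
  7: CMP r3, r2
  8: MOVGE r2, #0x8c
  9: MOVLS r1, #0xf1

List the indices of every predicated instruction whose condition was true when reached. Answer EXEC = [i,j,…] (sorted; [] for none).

EXEC = [2,5,8,9]

[0] flags=1010 → (cmp)
[1] flags=1010 VS?F → skip
[2] flags=1010 LT?T → r3=0x6b
[3] flags=0010 → (cmp)
[4] flags=0010 MI?F → skip
[5] flags=0010 HI?T → r2=0xf3
[6] flags=0010 EQ?F → skip
[7] flags=0000 → (cmp)
[8] flags=0000 GE?T → r2=0x8c
[9] flags=0000 LS?T → r1=0xf1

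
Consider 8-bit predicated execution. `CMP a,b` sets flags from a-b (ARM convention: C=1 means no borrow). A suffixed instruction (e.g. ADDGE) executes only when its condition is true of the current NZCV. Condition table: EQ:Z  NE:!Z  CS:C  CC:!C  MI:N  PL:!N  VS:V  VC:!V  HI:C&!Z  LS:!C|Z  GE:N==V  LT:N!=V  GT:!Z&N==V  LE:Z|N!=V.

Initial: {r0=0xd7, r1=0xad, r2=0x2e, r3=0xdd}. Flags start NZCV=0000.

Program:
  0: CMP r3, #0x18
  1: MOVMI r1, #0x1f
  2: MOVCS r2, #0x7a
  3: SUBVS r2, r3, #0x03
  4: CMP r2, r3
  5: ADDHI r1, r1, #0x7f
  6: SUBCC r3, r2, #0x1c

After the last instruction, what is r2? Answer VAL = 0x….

VAL = 0x7a

0: ✓ CMP  NZCV=1010
1: ✓ MOVMI  r1←0x1f
2: ✓ MOVCS  r2←0x7a
3: · SUBVS
4: ✓ CMP  NZCV=1001
5: · ADDHI
6: ✓ SUBCC  r3←0x5e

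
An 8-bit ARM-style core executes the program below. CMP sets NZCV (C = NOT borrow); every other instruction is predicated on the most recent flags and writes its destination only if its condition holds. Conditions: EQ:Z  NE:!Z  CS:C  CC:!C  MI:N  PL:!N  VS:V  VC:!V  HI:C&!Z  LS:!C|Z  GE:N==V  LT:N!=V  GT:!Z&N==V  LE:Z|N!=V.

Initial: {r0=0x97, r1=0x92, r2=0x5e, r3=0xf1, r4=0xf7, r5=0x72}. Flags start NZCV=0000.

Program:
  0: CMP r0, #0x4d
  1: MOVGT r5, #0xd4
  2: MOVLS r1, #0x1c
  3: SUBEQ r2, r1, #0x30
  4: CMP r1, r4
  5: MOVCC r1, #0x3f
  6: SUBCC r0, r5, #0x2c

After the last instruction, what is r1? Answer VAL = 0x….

VAL = 0x3f

0: ✓ CMP  NZCV=0011
1: · MOVGT
2: · MOVLS
3: · SUBEQ
4: ✓ CMP  NZCV=1000
5: ✓ MOVCC  r1←0x3f
6: ✓ SUBCC  r0←0x46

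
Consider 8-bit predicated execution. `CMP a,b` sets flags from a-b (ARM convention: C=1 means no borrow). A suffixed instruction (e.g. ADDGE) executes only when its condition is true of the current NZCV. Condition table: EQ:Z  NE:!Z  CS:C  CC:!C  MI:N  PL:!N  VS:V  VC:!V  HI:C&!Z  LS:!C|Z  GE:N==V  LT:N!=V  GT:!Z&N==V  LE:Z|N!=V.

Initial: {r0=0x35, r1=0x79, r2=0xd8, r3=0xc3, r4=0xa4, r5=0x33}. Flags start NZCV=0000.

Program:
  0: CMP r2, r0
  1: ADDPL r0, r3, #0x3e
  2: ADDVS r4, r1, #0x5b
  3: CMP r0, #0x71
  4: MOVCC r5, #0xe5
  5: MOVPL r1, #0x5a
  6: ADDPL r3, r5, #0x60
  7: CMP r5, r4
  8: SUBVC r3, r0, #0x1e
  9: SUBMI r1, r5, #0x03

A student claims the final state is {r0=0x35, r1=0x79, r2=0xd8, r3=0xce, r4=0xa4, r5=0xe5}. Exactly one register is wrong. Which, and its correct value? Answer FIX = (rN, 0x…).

[0] flags=1010 → (cmp)
[1] flags=1010 PL?F → skip
[2] flags=1010 VS?F → skip
[3] flags=1000 → (cmp)
[4] flags=1000 CC?T → r5=0xe5
[5] flags=1000 PL?F → skip
[6] flags=1000 PL?F → skip
[7] flags=0010 → (cmp)
[8] flags=0010 VC?T → r3=0x17
[9] flags=0010 MI?F → skip

FIX = (r3, 0x17)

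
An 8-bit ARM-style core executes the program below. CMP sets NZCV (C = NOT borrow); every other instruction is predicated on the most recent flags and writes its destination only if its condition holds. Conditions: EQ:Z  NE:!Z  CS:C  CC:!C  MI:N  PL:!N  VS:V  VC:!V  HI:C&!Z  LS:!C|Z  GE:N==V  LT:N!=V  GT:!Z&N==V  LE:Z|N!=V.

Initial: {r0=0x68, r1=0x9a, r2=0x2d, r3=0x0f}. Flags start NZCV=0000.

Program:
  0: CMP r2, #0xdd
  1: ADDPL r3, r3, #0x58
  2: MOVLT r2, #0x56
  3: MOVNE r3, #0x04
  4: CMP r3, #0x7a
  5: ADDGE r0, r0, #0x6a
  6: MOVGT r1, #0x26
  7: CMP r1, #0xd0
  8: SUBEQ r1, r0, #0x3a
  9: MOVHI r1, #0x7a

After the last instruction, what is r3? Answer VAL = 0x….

VAL = 0x04

0: ✓ CMP  NZCV=0000
1: ✓ ADDPL  r3←0x67
2: · MOVLT
3: ✓ MOVNE  r3←0x04
4: ✓ CMP  NZCV=1000
5: · ADDGE
6: · MOVGT
7: ✓ CMP  NZCV=1000
8: · SUBEQ
9: · MOVHI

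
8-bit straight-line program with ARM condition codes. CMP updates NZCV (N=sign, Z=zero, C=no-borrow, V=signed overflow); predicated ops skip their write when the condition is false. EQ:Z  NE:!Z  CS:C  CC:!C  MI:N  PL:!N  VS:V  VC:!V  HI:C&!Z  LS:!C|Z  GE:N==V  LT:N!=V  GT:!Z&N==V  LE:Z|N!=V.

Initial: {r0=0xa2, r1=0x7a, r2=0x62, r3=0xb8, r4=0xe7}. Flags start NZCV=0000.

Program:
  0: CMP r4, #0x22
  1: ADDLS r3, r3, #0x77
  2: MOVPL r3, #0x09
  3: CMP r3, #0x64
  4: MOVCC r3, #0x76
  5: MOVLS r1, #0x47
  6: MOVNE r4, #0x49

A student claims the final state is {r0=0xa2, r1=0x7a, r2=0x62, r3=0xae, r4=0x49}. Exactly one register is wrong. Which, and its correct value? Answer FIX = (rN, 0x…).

FIX = (r3, 0xb8)

0: ✓ CMP  NZCV=1010
1: · ADDLS
2: · MOVPL
3: ✓ CMP  NZCV=0011
4: · MOVCC
5: · MOVLS
6: ✓ MOVNE  r4←0x49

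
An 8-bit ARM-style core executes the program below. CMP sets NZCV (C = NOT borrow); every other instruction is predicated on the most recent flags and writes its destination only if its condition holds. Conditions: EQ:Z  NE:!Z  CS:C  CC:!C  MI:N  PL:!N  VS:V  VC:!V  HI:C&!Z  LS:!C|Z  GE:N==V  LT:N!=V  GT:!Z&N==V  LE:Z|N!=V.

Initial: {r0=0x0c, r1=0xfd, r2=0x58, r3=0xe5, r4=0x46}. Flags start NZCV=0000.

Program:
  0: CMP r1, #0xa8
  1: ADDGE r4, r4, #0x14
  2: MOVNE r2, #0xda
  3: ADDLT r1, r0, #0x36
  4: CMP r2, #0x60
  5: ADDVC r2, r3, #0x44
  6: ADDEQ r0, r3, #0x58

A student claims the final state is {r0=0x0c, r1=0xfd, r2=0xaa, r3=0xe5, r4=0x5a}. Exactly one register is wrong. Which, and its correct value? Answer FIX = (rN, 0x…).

[0] flags=0010 → (cmp)
[1] flags=0010 GE?T → r4=0x5a
[2] flags=0010 NE?T → r2=0xda
[3] flags=0010 LT?F → skip
[4] flags=0011 → (cmp)
[5] flags=0011 VC?F → skip
[6] flags=0011 EQ?F → skip

FIX = (r2, 0xda)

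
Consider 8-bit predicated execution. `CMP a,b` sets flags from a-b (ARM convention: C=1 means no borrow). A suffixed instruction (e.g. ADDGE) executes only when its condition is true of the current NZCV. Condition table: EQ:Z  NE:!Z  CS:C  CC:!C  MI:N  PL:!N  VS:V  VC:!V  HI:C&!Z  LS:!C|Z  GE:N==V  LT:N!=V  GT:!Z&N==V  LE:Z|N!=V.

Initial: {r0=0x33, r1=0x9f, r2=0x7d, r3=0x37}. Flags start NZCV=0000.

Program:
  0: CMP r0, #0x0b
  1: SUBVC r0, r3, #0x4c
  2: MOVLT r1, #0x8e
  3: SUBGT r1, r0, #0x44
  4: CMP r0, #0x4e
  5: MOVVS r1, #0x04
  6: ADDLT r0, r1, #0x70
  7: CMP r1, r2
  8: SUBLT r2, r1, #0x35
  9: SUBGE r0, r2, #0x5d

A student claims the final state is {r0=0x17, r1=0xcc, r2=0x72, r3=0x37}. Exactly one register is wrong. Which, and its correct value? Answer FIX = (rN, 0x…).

[0] flags=0010 → (cmp)
[1] flags=0010 VC?T → r0=0xeb
[2] flags=0010 LT?F → skip
[3] flags=0010 GT?T → r1=0xa7
[4] flags=1010 → (cmp)
[5] flags=1010 VS?F → skip
[6] flags=1010 LT?T → r0=0x17
[7] flags=0011 → (cmp)
[8] flags=0011 LT?T → r2=0x72
[9] flags=0011 GE?F → skip

FIX = (r1, 0xa7)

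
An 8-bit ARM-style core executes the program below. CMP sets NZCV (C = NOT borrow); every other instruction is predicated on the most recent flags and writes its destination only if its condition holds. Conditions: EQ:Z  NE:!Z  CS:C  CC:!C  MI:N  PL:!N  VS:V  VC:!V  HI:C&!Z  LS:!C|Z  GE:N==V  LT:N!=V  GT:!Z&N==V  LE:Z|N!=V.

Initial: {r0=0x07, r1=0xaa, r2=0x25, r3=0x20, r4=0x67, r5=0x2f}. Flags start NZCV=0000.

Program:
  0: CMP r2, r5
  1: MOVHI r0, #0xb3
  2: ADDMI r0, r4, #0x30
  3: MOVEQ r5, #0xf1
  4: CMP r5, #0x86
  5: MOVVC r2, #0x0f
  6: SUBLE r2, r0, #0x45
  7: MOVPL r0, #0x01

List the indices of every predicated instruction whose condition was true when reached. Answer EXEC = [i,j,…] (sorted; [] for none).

[0] flags=1000 → (cmp)
[1] flags=1000 HI?F → skip
[2] flags=1000 MI?T → r0=0x97
[3] flags=1000 EQ?F → skip
[4] flags=1001 → (cmp)
[5] flags=1001 VC?F → skip
[6] flags=1001 LE?F → skip
[7] flags=1001 PL?F → skip

EXEC = [2]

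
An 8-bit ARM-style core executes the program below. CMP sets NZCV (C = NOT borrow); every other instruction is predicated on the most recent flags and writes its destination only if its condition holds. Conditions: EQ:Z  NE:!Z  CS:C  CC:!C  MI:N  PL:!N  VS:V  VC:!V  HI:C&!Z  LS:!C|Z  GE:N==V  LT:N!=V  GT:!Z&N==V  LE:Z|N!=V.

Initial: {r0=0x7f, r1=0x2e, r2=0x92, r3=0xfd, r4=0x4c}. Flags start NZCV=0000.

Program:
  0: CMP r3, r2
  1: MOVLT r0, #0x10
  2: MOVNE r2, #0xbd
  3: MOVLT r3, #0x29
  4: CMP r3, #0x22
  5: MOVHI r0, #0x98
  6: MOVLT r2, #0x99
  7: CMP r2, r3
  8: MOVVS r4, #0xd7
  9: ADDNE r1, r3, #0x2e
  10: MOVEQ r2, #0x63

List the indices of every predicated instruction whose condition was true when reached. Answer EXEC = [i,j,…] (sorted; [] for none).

[0] flags=0010 → (cmp)
[1] flags=0010 LT?F → skip
[2] flags=0010 NE?T → r2=0xbd
[3] flags=0010 LT?F → skip
[4] flags=1010 → (cmp)
[5] flags=1010 HI?T → r0=0x98
[6] flags=1010 LT?T → r2=0x99
[7] flags=1000 → (cmp)
[8] flags=1000 VS?F → skip
[9] flags=1000 NE?T → r1=0x2b
[10] flags=1000 EQ?F → skip

EXEC = [2,5,6,9]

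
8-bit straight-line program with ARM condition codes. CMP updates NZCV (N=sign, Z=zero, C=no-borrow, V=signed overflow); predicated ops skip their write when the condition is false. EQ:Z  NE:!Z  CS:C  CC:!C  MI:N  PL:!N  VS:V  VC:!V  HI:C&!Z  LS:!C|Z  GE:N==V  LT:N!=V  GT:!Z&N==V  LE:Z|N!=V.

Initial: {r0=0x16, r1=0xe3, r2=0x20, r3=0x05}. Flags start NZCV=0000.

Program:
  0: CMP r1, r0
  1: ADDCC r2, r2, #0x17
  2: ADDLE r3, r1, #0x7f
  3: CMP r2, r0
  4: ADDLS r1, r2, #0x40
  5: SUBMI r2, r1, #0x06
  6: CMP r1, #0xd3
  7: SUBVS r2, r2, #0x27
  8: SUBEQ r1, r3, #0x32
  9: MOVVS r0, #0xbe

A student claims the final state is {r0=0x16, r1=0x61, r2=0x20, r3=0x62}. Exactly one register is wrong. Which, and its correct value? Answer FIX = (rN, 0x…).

FIX = (r1, 0xe3)

0: ✓ CMP  NZCV=1010
1: · ADDCC
2: ✓ ADDLE  r3←0x62
3: ✓ CMP  NZCV=0010
4: · ADDLS
5: · SUBMI
6: ✓ CMP  NZCV=0010
7: · SUBVS
8: · SUBEQ
9: · MOVVS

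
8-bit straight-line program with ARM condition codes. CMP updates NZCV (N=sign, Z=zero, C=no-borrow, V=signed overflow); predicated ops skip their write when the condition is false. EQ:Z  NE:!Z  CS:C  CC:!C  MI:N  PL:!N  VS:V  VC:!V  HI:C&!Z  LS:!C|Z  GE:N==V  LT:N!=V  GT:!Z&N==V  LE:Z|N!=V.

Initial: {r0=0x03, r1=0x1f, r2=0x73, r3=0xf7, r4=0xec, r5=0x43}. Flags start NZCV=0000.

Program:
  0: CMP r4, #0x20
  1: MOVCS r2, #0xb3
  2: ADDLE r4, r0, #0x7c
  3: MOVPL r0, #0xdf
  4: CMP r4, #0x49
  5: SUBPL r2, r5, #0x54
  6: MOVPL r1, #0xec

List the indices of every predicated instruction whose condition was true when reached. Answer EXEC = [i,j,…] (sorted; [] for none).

0: ✓ CMP  NZCV=1010
1: ✓ MOVCS  r2←0xb3
2: ✓ ADDLE  r4←0x7f
3: · MOVPL
4: ✓ CMP  NZCV=0010
5: ✓ SUBPL  r2←0xef
6: ✓ MOVPL  r1←0xec

EXEC = [1,2,5,6]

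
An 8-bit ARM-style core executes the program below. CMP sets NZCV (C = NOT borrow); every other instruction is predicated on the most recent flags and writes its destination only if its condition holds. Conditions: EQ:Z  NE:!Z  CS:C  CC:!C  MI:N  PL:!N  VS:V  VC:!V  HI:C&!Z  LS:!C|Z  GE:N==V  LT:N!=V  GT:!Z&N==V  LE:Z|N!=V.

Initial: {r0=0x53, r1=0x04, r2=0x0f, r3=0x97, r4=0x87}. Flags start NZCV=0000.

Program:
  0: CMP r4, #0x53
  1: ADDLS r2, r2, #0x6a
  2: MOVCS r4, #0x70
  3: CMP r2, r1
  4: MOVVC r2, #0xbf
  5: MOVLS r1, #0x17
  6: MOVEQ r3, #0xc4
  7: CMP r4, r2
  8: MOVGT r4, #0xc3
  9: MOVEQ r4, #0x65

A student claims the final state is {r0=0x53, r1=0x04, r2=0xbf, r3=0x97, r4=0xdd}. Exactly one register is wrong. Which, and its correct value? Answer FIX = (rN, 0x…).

FIX = (r4, 0xc3)

0: ✓ CMP  NZCV=0011
1: · ADDLS
2: ✓ MOVCS  r4←0x70
3: ✓ CMP  NZCV=0010
4: ✓ MOVVC  r2←0xbf
5: · MOVLS
6: · MOVEQ
7: ✓ CMP  NZCV=1001
8: ✓ MOVGT  r4←0xc3
9: · MOVEQ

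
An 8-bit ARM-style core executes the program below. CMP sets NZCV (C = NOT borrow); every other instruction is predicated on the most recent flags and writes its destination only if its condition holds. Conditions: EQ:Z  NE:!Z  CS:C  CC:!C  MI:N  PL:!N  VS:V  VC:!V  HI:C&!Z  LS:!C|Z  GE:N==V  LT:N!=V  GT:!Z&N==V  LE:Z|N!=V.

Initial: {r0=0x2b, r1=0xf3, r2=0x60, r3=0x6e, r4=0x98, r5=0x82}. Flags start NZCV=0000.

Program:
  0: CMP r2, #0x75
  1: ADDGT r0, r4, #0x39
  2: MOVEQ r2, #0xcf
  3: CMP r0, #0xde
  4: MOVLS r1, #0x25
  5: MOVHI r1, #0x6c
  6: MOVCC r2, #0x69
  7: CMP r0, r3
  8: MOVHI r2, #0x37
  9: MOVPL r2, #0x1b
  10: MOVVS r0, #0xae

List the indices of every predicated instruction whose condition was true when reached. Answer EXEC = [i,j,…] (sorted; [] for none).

EXEC = [4,6]

0: ✓ CMP  NZCV=1000
1: · ADDGT
2: · MOVEQ
3: ✓ CMP  NZCV=0000
4: ✓ MOVLS  r1←0x25
5: · MOVHI
6: ✓ MOVCC  r2←0x69
7: ✓ CMP  NZCV=1000
8: · MOVHI
9: · MOVPL
10: · MOVVS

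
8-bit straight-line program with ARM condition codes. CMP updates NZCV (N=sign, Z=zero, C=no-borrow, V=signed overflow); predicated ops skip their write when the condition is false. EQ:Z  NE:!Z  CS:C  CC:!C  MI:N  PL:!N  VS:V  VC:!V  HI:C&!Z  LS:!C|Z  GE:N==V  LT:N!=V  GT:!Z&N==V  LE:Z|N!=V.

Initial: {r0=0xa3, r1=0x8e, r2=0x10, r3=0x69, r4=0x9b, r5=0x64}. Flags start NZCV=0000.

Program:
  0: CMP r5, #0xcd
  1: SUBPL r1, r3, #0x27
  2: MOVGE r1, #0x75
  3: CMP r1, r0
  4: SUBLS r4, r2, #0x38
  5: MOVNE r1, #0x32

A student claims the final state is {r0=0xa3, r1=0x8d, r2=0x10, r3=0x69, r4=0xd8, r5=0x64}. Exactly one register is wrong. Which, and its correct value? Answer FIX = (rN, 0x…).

0: ✓ CMP  NZCV=1001
1: · SUBPL
2: ✓ MOVGE  r1←0x75
3: ✓ CMP  NZCV=1001
4: ✓ SUBLS  r4←0xd8
5: ✓ MOVNE  r1←0x32

FIX = (r1, 0x32)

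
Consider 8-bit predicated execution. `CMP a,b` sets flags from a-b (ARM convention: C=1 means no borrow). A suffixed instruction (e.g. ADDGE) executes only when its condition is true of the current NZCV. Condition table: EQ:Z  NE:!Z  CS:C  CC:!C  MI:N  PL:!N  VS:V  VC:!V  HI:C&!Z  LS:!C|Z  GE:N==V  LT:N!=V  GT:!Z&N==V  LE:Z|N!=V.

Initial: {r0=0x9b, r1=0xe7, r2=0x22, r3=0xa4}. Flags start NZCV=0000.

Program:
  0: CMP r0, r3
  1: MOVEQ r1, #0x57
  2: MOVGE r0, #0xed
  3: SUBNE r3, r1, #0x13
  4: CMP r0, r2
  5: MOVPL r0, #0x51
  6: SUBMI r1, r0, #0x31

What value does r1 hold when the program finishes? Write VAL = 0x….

0: ✓ CMP  NZCV=1000
1: · MOVEQ
2: · MOVGE
3: ✓ SUBNE  r3←0xd4
4: ✓ CMP  NZCV=0011
5: ✓ MOVPL  r0←0x51
6: · SUBMI

VAL = 0xe7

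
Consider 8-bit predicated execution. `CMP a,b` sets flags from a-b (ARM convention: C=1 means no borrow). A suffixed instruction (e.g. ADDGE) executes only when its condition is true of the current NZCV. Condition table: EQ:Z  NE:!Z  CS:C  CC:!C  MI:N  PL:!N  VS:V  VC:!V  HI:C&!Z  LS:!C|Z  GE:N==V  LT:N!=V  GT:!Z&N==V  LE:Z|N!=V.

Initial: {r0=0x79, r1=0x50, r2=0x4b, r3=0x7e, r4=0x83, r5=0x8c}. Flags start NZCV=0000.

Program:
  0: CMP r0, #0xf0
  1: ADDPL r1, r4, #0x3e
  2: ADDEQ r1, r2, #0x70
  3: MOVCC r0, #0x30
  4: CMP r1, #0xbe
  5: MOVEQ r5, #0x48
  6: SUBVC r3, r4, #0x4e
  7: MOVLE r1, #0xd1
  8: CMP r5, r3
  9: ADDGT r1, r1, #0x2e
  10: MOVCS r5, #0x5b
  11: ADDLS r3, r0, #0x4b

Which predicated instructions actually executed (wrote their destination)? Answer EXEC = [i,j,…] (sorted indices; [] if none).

[0] flags=1001 → (cmp)
[1] flags=1001 PL?F → skip
[2] flags=1001 EQ?F → skip
[3] flags=1001 CC?T → r0=0x30
[4] flags=1001 → (cmp)
[5] flags=1001 EQ?F → skip
[6] flags=1001 VC?F → skip
[7] flags=1001 LE?F → skip
[8] flags=0011 → (cmp)
[9] flags=0011 GT?F → skip
[10] flags=0011 CS?T → r5=0x5b
[11] flags=0011 LS?F → skip

EXEC = [3,10]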